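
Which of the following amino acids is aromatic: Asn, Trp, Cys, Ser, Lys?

Trp

F, W, and Y each carry an aromatic ring on the side chain.
Of the listed options, only Trp belongs to this group.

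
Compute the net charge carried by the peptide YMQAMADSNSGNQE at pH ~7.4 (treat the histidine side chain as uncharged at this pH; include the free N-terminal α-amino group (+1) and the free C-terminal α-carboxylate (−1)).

-2

The side chains ionized at physiological pH are Lys/Arg (+1) and Asp/Glu (−1); with His treated as neutral, nothing else contributes.
Positive (K, R): none → +0.
Negative (D, E): D7, E14 → −2.
The N-terminus (+1) and C-terminus (−1) cancel.
Net charge = (+0) + (−2) = −2.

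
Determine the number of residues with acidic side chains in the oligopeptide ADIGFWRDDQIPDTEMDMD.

Aspartate (D) and glutamate (E) have carboxylic-acid side chains and are the acidic amino acids.
Matching residues: D2, D8, D9, D13, E15, D17, D19.

7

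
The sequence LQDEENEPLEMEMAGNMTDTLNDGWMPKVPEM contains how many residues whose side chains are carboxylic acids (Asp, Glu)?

Matching residues: D3, E4, E5, E7, E10, E12, D19, D23, E31.

9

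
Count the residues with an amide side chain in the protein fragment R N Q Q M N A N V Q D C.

Only N (asparagine) and Q (glutamine) carry a side-chain carboxamide.
Matching residues: N2, Q3, Q4, N6, N8, Q10.

6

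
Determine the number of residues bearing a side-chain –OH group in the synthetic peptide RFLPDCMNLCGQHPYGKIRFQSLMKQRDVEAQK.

2

Serine (S), threonine (T), and tyrosine (Y) each carry a hydroxyl group on the side chain.
Matching residues: Y15, S22.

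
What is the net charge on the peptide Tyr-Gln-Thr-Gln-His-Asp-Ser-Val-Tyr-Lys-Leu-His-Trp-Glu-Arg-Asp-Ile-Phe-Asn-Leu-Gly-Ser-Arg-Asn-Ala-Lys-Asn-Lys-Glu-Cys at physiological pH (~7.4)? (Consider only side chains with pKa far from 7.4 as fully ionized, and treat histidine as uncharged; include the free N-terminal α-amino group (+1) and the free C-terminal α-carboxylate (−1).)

The side chains ionized at physiological pH are Lys/Arg (+1) and Asp/Glu (−1); with His treated as neutral, nothing else contributes.
Positive (K, R): Lys10, Arg15, Arg23, Lys26, Lys28 → +5.
Negative (D, E): Asp6, Glu14, Asp16, Glu29 → −4.
The N-terminus (+1) and C-terminus (−1) cancel.
Net charge = (+5) + (−4) = +1.

+1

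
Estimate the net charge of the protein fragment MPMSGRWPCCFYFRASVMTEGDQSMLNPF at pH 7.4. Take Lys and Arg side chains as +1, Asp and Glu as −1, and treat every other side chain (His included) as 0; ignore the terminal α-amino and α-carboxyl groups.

Positive (K, R): R6, R14 → +2.
Negative (D, E): E20, D22 → −2.
Net charge = (+2) + (−2) = 0.

0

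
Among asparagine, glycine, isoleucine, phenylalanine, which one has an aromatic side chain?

F, W, and Y each carry an aromatic ring on the side chain.
Of the listed options, only phenylalanine belongs to this group.

phenylalanine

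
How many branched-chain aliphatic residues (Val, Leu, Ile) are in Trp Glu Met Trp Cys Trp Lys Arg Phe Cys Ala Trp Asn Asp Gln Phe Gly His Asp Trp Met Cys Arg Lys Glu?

None of the 25 residues belong to this group.

0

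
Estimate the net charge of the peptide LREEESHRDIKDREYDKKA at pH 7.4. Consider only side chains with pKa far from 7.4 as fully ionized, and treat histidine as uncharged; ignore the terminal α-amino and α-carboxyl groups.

-1

Near pH 7.4, K and R contribute +1 each, D and E contribute −1 each, and every other side chain (His included, as stated) is uncharged.
Positive (K, R): R2, R8, K11, R13, K17, K18 → +6.
Negative (D, E): E3, E4, E5, D9, D12, E14, D16 → −7.
Net charge = (+6) + (−7) = −1.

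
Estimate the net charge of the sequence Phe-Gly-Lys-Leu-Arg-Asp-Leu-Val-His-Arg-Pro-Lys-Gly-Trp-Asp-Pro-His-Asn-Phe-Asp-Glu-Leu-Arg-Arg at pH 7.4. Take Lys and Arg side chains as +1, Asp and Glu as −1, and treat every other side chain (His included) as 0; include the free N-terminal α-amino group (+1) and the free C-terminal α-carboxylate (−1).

+2

Positive (K, R): Lys3, Arg5, Arg10, Lys12, Arg23, Arg24 → +6.
Negative (D, E): Asp6, Asp15, Asp20, Glu21 → −4.
The N-terminus (+1) and C-terminus (−1) cancel.
Net charge = (+6) + (−4) = +2.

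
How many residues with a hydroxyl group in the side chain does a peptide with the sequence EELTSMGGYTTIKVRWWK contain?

5

Serine (S), threonine (T), and tyrosine (Y) each carry a hydroxyl group on the side chain.
Matching residues: T4, S5, Y9, T10, T11.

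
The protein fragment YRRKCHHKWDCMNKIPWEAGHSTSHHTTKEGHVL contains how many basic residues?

12

Lysine (K), arginine (R), and histidine (H) have basic, nitrogen-containing side chains.
Matching residues: R2, R3, K4, H6, H7, K8, K14, H21, H25, H26, K29, H32.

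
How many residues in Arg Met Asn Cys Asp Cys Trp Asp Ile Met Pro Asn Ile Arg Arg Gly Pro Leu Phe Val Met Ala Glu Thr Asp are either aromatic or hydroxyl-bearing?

Aromatic: F, W, Y. Hydroxyl-bearing: S, T, Y.
Aromatic residues here: Trp7, Phe19 (2).
Hydroxyl-bearing residues here: Thr24 (1).
(Y belongs to both groups, but none appear in this sequence.) Total = 2 + 1 = 3.

3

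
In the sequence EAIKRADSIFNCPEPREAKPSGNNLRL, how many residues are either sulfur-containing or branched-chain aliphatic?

Sulfur-containing: C, M. Branched-chain aliphatic: I, L, V.
Sulfur-containing residues here: C12 (1).
Branched-chain aliphatic residues here: I3, I9, L25, L27 (4).
The two groups share no amino acid, so total = 1 + 4 = 5.

5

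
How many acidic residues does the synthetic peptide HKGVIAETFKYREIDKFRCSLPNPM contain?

3

Aspartate (D) and glutamate (E) have carboxylic-acid side chains and are the acidic amino acids.
Matching residues: E7, E13, D15.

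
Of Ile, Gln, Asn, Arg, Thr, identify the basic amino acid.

The basic amino acids are Lys (K), Arg (R), and His (H).
Of the listed options, only Arg belongs to this group.

Arg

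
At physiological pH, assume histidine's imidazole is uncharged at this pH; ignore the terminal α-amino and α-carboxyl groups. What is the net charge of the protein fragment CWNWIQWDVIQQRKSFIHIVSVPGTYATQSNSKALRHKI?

Near pH 7.4, K and R contribute +1 each, D and E contribute −1 each, and every other side chain (His included, as stated) is uncharged.
Positive (K, R): R13, K14, K33, R36, K38 → +5.
Negative (D, E): D8 → −1.
Net charge = (+5) + (−1) = +4.

+4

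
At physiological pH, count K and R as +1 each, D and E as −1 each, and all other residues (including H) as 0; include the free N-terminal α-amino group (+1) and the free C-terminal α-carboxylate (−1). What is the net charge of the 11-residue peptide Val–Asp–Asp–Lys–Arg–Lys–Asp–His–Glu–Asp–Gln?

Positive (K, R): Lys4, Arg5, Lys6 → +3.
Negative (D, E): Asp2, Asp3, Asp7, Glu9, Asp10 → −5.
The N-terminus (+1) and C-terminus (−1) cancel.
Net charge = (+3) + (−5) = −2.

-2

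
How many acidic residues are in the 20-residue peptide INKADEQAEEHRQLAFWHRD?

The acidic residues are Asp (D) and Glu (E), whose side chains end in a carboxylate group.
Matching residues: D5, E6, E9, E10, D20.

5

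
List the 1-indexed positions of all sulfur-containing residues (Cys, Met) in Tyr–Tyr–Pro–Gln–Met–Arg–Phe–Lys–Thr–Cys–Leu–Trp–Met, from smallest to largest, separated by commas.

5, 10, 13

Matching residues: Met5, Cys10, Met13.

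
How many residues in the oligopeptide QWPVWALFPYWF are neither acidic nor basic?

Acidic: D, E. Basic: K, R, H. All other residues are neither.
Matching residues: Q1, W2, P3, V4, W5, A6, L7, F8, P9, Y10, W11, F12.

12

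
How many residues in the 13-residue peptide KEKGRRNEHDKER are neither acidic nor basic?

Acidic: D, E. Basic: K, R, H. All other residues are neither.
Matching residues: G4, N7.

2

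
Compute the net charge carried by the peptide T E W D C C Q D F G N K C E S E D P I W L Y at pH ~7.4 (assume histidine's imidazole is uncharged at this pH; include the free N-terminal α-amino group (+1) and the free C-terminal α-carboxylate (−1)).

Near pH 7.4, K and R contribute +1 each, D and E contribute −1 each, and every other side chain (His included, as stated) is uncharged.
Positive (K, R): K12 → +1.
Negative (D, E): E2, D4, D8, E14, E16, D17 → −6.
The N-terminus (+1) and C-terminus (−1) cancel.
Net charge = (+1) + (−6) = −5.

-5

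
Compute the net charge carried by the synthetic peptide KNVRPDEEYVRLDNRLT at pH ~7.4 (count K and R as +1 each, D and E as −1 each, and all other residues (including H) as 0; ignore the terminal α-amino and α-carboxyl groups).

0

Positive (K, R): K1, R4, R11, R15 → +4.
Negative (D, E): D6, E7, E8, D13 → −4.
Net charge = (+4) + (−4) = 0.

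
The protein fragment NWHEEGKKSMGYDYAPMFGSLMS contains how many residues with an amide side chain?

Only N (asparagine) and Q (glutamine) carry a side-chain carboxamide.
Matching residues: N1.

1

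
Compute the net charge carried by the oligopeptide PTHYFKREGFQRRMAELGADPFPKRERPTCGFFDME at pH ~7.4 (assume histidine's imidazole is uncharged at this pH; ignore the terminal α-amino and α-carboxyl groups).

The side chains ionized at physiological pH are Lys/Arg (+1) and Asp/Glu (−1); with His treated as neutral, nothing else contributes.
Positive (K, R): K6, R7, R12, R13, K24, R25, R27 → +7.
Negative (D, E): E8, E16, D20, E26, D34, E36 → −6.
Net charge = (+7) + (−6) = +1.

+1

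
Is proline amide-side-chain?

No

The amide-side-chain residues are Asn (N) and Gln (Q).
Proline is not in this group.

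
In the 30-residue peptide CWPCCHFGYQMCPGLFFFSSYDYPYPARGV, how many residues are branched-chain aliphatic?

V, L, and I make up the branched-chain aliphatic group.
Matching residues: L15, V30.

2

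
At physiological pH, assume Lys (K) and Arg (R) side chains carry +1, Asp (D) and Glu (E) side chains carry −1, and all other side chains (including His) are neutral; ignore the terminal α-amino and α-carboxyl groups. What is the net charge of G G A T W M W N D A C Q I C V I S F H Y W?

-1

Positive (K, R): none → +0.
Negative (D, E): D9 → −1.
Net charge = (+0) + (−1) = −1.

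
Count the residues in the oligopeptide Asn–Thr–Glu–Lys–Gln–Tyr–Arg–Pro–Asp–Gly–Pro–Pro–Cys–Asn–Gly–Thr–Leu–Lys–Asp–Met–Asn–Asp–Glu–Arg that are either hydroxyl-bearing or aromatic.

Hydroxyl-bearing: S, T, Y. Aromatic: F, W, Y.
Hydroxyl-bearing residues here: Thr2, Tyr6, Thr16 (3).
Aromatic residues here: Tyr6 (1).
Y is in both groups, so the 1 Y residue must not be double-counted.
Total = 3 + 1 − 1 = 3.

3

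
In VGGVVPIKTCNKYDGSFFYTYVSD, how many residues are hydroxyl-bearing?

The –OH-bearing residues are Ser, Thr (aliphatic alcohols), and Tyr (phenol).
Matching residues: T9, Y13, S16, Y19, T20, Y21, S23.

7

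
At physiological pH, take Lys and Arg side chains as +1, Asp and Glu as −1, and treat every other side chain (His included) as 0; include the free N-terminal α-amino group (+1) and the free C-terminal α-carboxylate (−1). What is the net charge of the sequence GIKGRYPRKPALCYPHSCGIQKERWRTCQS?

Positive (K, R): K3, R5, R8, K9, K22, R24, R26 → +7.
Negative (D, E): E23 → −1.
The N-terminus (+1) and C-terminus (−1) cancel.
Net charge = (+7) + (−1) = +6.

+6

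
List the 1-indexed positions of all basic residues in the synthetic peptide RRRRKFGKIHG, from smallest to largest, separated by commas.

Lysine (K), arginine (R), and histidine (H) have basic, nitrogen-containing side chains.
Matching residues: R1, R2, R3, R4, K5, K8, H10.

1, 2, 3, 4, 5, 8, 10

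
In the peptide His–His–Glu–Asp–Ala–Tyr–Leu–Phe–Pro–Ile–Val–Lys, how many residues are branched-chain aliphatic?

3

The BCAAs are Val, Leu, and Ile — aliphatic side chains with a branch point.
Matching residues: Leu7, Ile10, Val11.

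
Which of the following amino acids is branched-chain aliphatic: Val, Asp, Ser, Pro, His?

The BCAAs are Val, Leu, and Ile — aliphatic side chains with a branch point.
Of the listed options, only Val belongs to this group.

Val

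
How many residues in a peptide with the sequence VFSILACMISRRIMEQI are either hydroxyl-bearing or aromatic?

Hydroxyl-bearing: S, T, Y. Aromatic: F, W, Y.
Hydroxyl-bearing residues here: S3, S10 (2).
Aromatic residues here: F2 (1).
(Y belongs to both groups, but none appear in this sequence.) Total = 2 + 1 = 3.

3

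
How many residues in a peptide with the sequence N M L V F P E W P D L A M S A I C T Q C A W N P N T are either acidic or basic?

2

Acidic: D, E. Basic: H, K, R.
Acidic residues here: E7, D10 (2).
Basic residues here: none (0).
The two groups share no amino acid, so total = 2 + 0 = 2.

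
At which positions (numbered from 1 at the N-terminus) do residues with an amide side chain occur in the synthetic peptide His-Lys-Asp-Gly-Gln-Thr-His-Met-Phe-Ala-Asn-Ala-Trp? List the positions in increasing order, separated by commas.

5, 11

The amide-side-chain residues are Asn (N) and Gln (Q).
Matching residues: Gln5, Asn11.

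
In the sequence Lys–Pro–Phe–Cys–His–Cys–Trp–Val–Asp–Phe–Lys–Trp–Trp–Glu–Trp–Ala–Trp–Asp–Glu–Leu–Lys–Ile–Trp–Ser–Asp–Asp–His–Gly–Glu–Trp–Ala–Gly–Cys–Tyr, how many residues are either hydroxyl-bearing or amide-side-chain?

2

Hydroxyl-bearing: S, T, Y. Amide-side-chain: N, Q.
Hydroxyl-bearing residues here: Ser24, Tyr34 (2).
Amide-side-chain residues here: none (0).
The two groups share no amino acid, so total = 2 + 0 = 2.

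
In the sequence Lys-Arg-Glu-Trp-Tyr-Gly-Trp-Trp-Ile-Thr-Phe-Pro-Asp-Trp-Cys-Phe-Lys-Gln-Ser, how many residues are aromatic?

The aromatic amino acids are Phe (F, benzyl), Trp (W, indole), and Tyr (Y, phenol).
Matching residues: Trp4, Tyr5, Trp7, Trp8, Phe11, Trp14, Phe16.

7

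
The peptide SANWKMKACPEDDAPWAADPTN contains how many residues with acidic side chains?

The acidic residues are Asp (D) and Glu (E), whose side chains end in a carboxylate group.
Matching residues: E11, D12, D13, D19.

4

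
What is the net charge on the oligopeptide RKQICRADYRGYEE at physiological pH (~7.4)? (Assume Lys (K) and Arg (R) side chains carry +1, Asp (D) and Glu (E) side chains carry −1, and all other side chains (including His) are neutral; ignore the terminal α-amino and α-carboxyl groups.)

+1

Positive (K, R): R1, K2, R6, R10 → +4.
Negative (D, E): D8, E13, E14 → −3.
Net charge = (+4) + (−3) = +1.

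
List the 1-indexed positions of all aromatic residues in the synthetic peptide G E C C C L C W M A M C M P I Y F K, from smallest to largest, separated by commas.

F, W, and Y each carry an aromatic ring on the side chain.
Matching residues: W8, Y16, F17.

8, 16, 17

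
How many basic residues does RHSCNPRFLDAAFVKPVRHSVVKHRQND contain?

K, R, and H are the three residues with basic side chains (ε-amine, guanidinium, and imidazole respectively).
Matching residues: R1, H2, R7, K15, R18, H19, K23, H24, R25.

9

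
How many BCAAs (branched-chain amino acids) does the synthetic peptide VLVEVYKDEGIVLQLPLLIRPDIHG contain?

The BCAAs are Val, Leu, and Ile — aliphatic side chains with a branch point.
Matching residues: V1, L2, V3, V5, I11, V12, L13, L15, L17, L18, I19, I23.

12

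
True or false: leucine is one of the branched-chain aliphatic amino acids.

True

V, L, and I make up the branched-chain aliphatic group.
Leucine is in this group.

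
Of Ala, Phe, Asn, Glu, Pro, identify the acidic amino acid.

The acidic residues are Asp (D) and Glu (E), whose side chains end in a carboxylate group.
Of the listed options, only Glu belongs to this group.

Glu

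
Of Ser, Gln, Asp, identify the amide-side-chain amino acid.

Gln

The amide-side-chain residues are Asn (N) and Gln (Q).
Of the listed options, only Gln belongs to this group.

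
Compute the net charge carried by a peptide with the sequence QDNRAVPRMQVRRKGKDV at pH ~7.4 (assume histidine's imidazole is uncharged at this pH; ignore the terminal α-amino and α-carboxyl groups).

+4

At pH ~7.4 the Lys and Arg side chains are protonated (+1), the Asp and Glu side chains are deprotonated (−1), and with His taken as neutral all other side chains carry no charge.
Positive (K, R): R4, R8, R12, R13, K14, K16 → +6.
Negative (D, E): D2, D17 → −2.
Net charge = (+6) + (−2) = +4.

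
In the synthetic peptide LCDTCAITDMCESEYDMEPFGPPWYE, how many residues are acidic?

Only D (aspartate) and E (glutamate) carry a side-chain carboxylic acid.
Matching residues: D3, D9, E12, E14, D16, E18, E26.

7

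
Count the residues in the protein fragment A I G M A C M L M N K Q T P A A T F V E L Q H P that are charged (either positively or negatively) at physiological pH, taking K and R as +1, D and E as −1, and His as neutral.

2

Charged side chains at pH ~7.4: K, R (positive); D, E (negative).
Matching residues: K11, E20.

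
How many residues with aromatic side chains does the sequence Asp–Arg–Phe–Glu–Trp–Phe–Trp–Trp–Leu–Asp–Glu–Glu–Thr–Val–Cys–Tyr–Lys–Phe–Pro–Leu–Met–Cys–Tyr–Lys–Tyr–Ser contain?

9

F, W, and Y each carry an aromatic ring on the side chain.
Matching residues: Phe3, Trp5, Phe6, Trp7, Trp8, Tyr16, Phe18, Tyr23, Tyr25.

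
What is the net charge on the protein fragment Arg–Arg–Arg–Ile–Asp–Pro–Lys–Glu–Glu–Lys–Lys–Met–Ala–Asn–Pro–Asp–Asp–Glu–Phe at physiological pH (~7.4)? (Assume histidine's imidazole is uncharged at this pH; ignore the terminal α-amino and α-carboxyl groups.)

0

Near pH 7.4, K and R contribute +1 each, D and E contribute −1 each, and every other side chain (His included, as stated) is uncharged.
Positive (K, R): Arg1, Arg2, Arg3, Lys7, Lys10, Lys11 → +6.
Negative (D, E): Asp5, Glu8, Glu9, Asp16, Asp17, Glu18 → −6.
Net charge = (+6) + (−6) = 0.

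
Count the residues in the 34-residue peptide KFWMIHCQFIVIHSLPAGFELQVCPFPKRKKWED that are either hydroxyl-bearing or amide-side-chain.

Hydroxyl-bearing: S, T, Y. Amide-side-chain: N, Q.
Hydroxyl-bearing residues here: S14 (1).
Amide-side-chain residues here: Q8, Q22 (2).
The two groups share no amino acid, so total = 1 + 2 = 3.

3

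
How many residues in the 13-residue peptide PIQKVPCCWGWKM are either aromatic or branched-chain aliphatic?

4

Aromatic: F, W, Y. Branched-chain aliphatic: I, L, V.
Aromatic residues here: W9, W11 (2).
Branched-chain aliphatic residues here: I2, V5 (2).
The two groups share no amino acid, so total = 2 + 2 = 4.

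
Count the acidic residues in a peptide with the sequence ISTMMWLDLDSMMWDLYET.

4

Aspartate (D) and glutamate (E) have carboxylic-acid side chains and are the acidic amino acids.
Matching residues: D8, D10, D15, E18.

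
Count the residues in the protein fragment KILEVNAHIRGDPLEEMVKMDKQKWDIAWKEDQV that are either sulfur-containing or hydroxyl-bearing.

2

Sulfur-containing: C, M. Hydroxyl-bearing: S, T, Y.
Sulfur-containing residues here: M17, M20 (2).
Hydroxyl-bearing residues here: none (0).
The two groups share no amino acid, so total = 2 + 0 = 2.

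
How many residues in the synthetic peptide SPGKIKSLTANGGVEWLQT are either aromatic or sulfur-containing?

1

Aromatic: F, W, Y. Sulfur-containing: C, M.
Aromatic residues here: W16 (1).
Sulfur-containing residues here: none (0).
The two groups share no amino acid, so total = 1 + 0 = 1.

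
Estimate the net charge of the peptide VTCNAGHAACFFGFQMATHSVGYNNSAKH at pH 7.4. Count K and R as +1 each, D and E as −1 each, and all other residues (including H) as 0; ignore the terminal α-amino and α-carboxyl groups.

Positive (K, R): K28 → +1.
Negative (D, E): none → −0.
Net charge = (+1) + (−0) = +1.

+1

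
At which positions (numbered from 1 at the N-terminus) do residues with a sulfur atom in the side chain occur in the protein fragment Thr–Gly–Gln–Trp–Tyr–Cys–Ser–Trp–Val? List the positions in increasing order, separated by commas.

6

Only Cys (C) and Met (M) have a sulfur atom in the side chain.
Matching residues: Cys6.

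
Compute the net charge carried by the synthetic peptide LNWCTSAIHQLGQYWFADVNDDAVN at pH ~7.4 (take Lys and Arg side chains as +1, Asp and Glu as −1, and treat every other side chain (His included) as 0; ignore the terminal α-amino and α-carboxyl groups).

-3

Positive (K, R): none → +0.
Negative (D, E): D18, D21, D22 → −3.
Net charge = (+0) + (−3) = −3.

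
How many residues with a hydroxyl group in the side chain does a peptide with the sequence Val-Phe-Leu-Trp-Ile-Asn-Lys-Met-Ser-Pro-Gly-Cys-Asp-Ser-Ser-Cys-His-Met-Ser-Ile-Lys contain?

4

Serine (S), threonine (T), and tyrosine (Y) each carry a hydroxyl group on the side chain.
Matching residues: Ser9, Ser14, Ser15, Ser19.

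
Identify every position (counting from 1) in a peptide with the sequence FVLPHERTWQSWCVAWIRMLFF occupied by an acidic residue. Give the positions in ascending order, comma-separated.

Only D (aspartate) and E (glutamate) carry a side-chain carboxylic acid.
Matching residues: E6.

6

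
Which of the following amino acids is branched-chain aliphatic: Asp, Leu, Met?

Valine (V), leucine (L), and isoleucine (I) are the branched-chain amino acids.
Of the listed options, only Leu belongs to this group.

Leu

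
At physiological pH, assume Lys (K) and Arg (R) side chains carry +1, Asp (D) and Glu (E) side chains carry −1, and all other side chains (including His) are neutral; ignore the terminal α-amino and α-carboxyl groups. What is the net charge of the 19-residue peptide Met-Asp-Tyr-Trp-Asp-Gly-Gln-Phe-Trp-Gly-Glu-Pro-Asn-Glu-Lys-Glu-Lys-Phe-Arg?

Positive (K, R): Lys15, Lys17, Arg19 → +3.
Negative (D, E): Asp2, Asp5, Glu11, Glu14, Glu16 → −5.
Net charge = (+3) + (−5) = −2.

-2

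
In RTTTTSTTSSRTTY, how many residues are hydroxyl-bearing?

The –OH-bearing residues are Ser, Thr (aliphatic alcohols), and Tyr (phenol).
Matching residues: T2, T3, T4, T5, S6, T7, T8, S9, S10, T12, T13, Y14.

12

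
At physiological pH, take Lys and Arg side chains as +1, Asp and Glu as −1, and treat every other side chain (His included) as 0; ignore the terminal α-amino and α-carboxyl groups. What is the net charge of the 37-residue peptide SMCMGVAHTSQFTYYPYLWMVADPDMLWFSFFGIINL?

-2

Positive (K, R): none → +0.
Negative (D, E): D23, D25 → −2.
Net charge = (+0) + (−2) = −2.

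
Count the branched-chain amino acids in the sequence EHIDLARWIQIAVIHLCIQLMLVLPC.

12

V, L, and I make up the branched-chain aliphatic group.
Matching residues: I3, L5, I9, I11, V13, I14, L16, I18, L20, L22, V23, L24.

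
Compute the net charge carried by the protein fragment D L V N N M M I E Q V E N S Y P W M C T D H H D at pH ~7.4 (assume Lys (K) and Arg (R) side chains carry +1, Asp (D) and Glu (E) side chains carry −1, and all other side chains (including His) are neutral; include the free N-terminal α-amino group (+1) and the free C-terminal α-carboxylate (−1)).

-5

Positive (K, R): none → +0.
Negative (D, E): D1, E9, E12, D21, D24 → −5.
The N-terminus (+1) and C-terminus (−1) cancel.
Net charge = (+0) + (−5) = −5.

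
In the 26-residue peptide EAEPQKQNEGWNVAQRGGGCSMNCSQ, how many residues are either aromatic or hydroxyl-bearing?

Aromatic: F, W, Y. Hydroxyl-bearing: S, T, Y.
Aromatic residues here: W11 (1).
Hydroxyl-bearing residues here: S21, S25 (2).
(Y belongs to both groups, but none appear in this sequence.) Total = 1 + 2 = 3.

3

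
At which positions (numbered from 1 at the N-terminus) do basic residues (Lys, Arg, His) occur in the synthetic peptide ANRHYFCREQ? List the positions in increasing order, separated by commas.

Matching residues: R3, H4, R8.

3, 4, 8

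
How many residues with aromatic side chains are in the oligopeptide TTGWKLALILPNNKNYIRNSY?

Phenylalanine (F), tryptophan (W), and tyrosine (Y) have aromatic ring side chains.
Matching residues: W4, Y16, Y21.

3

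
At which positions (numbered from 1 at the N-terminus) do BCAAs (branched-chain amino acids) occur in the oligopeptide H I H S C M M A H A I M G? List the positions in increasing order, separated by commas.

2, 11

The BCAAs are Val, Leu, and Ile — aliphatic side chains with a branch point.
Matching residues: I2, I11.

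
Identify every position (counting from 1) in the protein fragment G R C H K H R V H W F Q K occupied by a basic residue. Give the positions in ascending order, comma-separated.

Lysine (K), arginine (R), and histidine (H) have basic, nitrogen-containing side chains.
Matching residues: R2, H4, K5, H6, R7, H9, K13.

2, 4, 5, 6, 7, 9, 13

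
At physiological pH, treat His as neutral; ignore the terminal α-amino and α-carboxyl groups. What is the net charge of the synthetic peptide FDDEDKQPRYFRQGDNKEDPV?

Near pH 7.4, K and R contribute +1 each, D and E contribute −1 each, and every other side chain (His included, as stated) is uncharged.
Positive (K, R): K6, R9, R12, K17 → +4.
Negative (D, E): D2, D3, E4, D5, D15, E18, D19 → −7.
Net charge = (+4) + (−7) = −3.

-3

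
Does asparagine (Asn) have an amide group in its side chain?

Yes

Asparagine (N) and glutamine (Q) have uncharged amide side chains.
Asparagine is in this group.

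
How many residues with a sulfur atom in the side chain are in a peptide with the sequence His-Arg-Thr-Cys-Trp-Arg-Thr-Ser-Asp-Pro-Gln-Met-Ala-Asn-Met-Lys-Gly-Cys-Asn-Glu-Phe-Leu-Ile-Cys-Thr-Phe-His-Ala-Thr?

Only Cys (C) and Met (M) have a sulfur atom in the side chain.
Matching residues: Cys4, Met12, Met15, Cys18, Cys24.

5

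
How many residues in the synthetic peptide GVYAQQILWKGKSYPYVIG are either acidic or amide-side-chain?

2

Acidic: D, E. Amide-side-chain: N, Q.
Acidic residues here: none (0).
Amide-side-chain residues here: Q5, Q6 (2).
The two groups share no amino acid, so total = 0 + 2 = 2.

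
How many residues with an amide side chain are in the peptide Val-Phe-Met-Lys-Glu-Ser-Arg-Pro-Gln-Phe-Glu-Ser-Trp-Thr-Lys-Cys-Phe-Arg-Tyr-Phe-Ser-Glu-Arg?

Asparagine (N) and glutamine (Q) have uncharged amide side chains.
Matching residues: Gln9.

1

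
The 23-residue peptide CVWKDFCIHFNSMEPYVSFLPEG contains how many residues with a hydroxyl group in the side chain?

3

S, T, and Y are the three residues with a side-chain hydroxyl.
Matching residues: S12, Y16, S18.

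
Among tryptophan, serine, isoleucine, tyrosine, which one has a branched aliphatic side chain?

isoleucine

V, L, and I make up the branched-chain aliphatic group.
Of the listed options, only isoleucine belongs to this group.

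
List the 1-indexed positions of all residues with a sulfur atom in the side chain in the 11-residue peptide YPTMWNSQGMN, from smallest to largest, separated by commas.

The sulfur-bearing residues are cysteine (–SH) and methionine (–S–CH₃).
Matching residues: M4, M10.

4, 10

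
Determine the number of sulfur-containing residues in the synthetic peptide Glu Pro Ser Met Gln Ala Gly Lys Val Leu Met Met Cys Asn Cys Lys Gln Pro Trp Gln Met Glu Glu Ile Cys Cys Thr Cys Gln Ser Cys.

Only Cys (C) and Met (M) have a sulfur atom in the side chain.
Matching residues: Met4, Met11, Met12, Cys13, Cys15, Met21, Cys25, Cys26, Cys28, Cys31.

10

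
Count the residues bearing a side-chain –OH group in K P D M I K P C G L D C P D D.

S, T, and Y are the three residues with a side-chain hydroxyl.
None of the 15 residues belong to this group.

0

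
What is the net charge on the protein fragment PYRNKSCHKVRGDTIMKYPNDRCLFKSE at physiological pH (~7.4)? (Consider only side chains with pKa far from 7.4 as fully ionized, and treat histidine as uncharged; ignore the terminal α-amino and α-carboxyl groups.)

+4

The side chains ionized at physiological pH are Lys/Arg (+1) and Asp/Glu (−1); with His treated as neutral, nothing else contributes.
Positive (K, R): R3, K5, K9, R11, K17, R22, K26 → +7.
Negative (D, E): D13, D21, E28 → −3.
Net charge = (+7) + (−3) = +4.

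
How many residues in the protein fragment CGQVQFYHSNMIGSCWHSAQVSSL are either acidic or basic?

Acidic: D, E. Basic: H, K, R.
Acidic residues here: none (0).
Basic residues here: H8, H17 (2).
The two groups share no amino acid, so total = 0 + 2 = 2.

2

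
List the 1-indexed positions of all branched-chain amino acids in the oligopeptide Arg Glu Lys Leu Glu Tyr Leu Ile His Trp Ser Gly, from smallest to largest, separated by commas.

The BCAAs are Val, Leu, and Ile — aliphatic side chains with a branch point.
Matching residues: Leu4, Leu7, Ile8.

4, 7, 8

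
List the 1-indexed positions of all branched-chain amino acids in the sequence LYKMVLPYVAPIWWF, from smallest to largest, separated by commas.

The BCAAs are Val, Leu, and Ile — aliphatic side chains with a branch point.
Matching residues: L1, V5, L6, V9, I12.

1, 5, 6, 9, 12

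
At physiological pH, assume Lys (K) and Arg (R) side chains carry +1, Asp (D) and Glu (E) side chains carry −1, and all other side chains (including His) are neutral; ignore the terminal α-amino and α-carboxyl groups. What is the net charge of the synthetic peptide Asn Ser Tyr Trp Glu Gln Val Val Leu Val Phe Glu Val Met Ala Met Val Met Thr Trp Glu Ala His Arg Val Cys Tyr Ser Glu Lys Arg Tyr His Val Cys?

Positive (K, R): Arg24, Lys30, Arg31 → +3.
Negative (D, E): Glu5, Glu12, Glu21, Glu29 → −4.
Net charge = (+3) + (−4) = −1.

-1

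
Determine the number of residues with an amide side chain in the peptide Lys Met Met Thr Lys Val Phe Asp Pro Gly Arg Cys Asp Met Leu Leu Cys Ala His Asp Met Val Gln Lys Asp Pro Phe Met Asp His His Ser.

1

Only N (asparagine) and Q (glutamine) carry a side-chain carboxamide.
Matching residues: Gln23.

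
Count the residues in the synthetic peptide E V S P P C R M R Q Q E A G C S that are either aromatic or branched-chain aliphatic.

1

Aromatic: F, W, Y. Branched-chain aliphatic: I, L, V.
Aromatic residues here: none (0).
Branched-chain aliphatic residues here: V2 (1).
The two groups share no amino acid, so total = 0 + 1 = 1.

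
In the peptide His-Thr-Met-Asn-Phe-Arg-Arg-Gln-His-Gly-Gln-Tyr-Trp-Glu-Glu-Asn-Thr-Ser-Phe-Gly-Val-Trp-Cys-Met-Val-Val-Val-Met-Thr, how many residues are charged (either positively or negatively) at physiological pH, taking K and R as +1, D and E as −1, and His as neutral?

Charged side chains at pH ~7.4: K, R (positive); D, E (negative).
Matching residues: Arg6, Arg7, Glu14, Glu15.

4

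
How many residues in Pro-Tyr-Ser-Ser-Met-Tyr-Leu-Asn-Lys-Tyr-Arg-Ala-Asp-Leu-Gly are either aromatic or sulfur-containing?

4

Aromatic: F, W, Y. Sulfur-containing: C, M.
Aromatic residues here: Tyr2, Tyr6, Tyr10 (3).
Sulfur-containing residues here: Met5 (1).
The two groups share no amino acid, so total = 3 + 1 = 4.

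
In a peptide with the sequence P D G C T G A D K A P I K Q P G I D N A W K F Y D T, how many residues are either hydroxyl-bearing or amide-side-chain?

Hydroxyl-bearing: S, T, Y. Amide-side-chain: N, Q.
Hydroxyl-bearing residues here: T5, Y24, T26 (3).
Amide-side-chain residues here: Q14, N19 (2).
The two groups share no amino acid, so total = 3 + 2 = 5.

5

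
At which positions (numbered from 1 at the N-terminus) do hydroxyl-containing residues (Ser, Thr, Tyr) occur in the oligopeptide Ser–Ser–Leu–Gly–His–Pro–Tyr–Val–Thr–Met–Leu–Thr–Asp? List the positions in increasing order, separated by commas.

Matching residues: Ser1, Ser2, Tyr7, Thr9, Thr12.

1, 2, 7, 9, 12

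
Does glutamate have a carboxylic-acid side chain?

Yes

The acidic residues are Asp (D) and Glu (E), whose side chains end in a carboxylate group.
Glutamate is in this group.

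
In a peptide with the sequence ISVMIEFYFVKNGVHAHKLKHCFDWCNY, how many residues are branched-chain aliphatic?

6

V, L, and I make up the branched-chain aliphatic group.
Matching residues: I1, V3, I5, V10, V14, L19.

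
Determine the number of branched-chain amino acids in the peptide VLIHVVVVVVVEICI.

12

Valine (V), leucine (L), and isoleucine (I) are the branched-chain amino acids.
Matching residues: V1, L2, I3, V5, V6, V7, V8, V9, V10, V11, I13, I15.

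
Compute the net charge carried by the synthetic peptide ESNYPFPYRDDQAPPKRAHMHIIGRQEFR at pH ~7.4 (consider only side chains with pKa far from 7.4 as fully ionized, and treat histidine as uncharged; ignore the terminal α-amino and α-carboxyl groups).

+1

The side chains ionized at physiological pH are Lys/Arg (+1) and Asp/Glu (−1); with His treated as neutral, nothing else contributes.
Positive (K, R): R9, K16, R17, R25, R29 → +5.
Negative (D, E): E1, D10, D11, E27 → −4.
Net charge = (+5) + (−4) = +1.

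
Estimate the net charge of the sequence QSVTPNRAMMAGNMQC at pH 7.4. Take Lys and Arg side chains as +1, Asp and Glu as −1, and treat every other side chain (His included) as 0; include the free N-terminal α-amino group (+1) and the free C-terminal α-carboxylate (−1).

Positive (K, R): R7 → +1.
Negative (D, E): none → −0.
The N-terminus (+1) and C-terminus (−1) cancel.
Net charge = (+1) + (−0) = +1.

+1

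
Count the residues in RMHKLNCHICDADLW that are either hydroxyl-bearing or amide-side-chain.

Hydroxyl-bearing: S, T, Y. Amide-side-chain: N, Q.
Hydroxyl-bearing residues here: none (0).
Amide-side-chain residues here: N6 (1).
The two groups share no amino acid, so total = 0 + 1 = 1.

1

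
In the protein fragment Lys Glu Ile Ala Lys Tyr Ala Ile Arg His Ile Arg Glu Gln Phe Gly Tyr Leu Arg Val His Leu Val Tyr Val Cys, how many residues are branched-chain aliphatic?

8

Valine (V), leucine (L), and isoleucine (I) are the branched-chain amino acids.
Matching residues: Ile3, Ile8, Ile11, Leu18, Val20, Leu22, Val23, Val25.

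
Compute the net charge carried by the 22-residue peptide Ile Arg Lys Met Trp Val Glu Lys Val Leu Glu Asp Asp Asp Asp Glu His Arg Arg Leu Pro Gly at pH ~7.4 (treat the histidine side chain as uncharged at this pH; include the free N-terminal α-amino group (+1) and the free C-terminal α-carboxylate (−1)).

-2

The side chains ionized at physiological pH are Lys/Arg (+1) and Asp/Glu (−1); with His treated as neutral, nothing else contributes.
Positive (K, R): Arg2, Lys3, Lys8, Arg18, Arg19 → +5.
Negative (D, E): Glu7, Glu11, Asp12, Asp13, Asp14, Asp15, Glu16 → −7.
The N-terminus (+1) and C-terminus (−1) cancel.
Net charge = (+5) + (−7) = −2.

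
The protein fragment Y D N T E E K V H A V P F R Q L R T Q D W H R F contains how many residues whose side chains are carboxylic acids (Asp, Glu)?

Matching residues: D2, E5, E6, D20.

4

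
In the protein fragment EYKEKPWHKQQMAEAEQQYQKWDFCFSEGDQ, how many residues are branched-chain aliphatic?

The BCAAs are Val, Leu, and Ile — aliphatic side chains with a branch point.
None of the 31 residues belong to this group.

0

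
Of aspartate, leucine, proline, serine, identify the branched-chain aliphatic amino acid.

Valine (V), leucine (L), and isoleucine (I) are the branched-chain amino acids.
Of the listed options, only leucine belongs to this group.

leucine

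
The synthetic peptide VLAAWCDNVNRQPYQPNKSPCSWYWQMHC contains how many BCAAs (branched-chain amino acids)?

3

The BCAAs are Val, Leu, and Ile — aliphatic side chains with a branch point.
Matching residues: V1, L2, V9.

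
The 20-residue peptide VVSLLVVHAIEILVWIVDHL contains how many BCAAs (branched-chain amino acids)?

13

V, L, and I make up the branched-chain aliphatic group.
Matching residues: V1, V2, L4, L5, V6, V7, I10, I12, L13, V14, I16, V17, L20.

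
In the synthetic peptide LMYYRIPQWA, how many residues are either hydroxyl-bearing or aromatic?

Hydroxyl-bearing: S, T, Y. Aromatic: F, W, Y.
Hydroxyl-bearing residues here: Y3, Y4 (2).
Aromatic residues here: Y3, Y4, W9 (3).
Y is in both groups, so the 2 Y residues must not be double-counted.
Total = 2 + 3 − 2 = 3.

3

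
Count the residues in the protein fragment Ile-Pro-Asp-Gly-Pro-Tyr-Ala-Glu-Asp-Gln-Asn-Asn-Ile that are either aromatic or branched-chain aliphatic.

Aromatic: F, W, Y. Branched-chain aliphatic: I, L, V.
Aromatic residues here: Tyr6 (1).
Branched-chain aliphatic residues here: Ile1, Ile13 (2).
The two groups share no amino acid, so total = 1 + 2 = 3.

3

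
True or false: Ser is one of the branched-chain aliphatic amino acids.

V, L, and I make up the branched-chain aliphatic group.
Serine is not in this group.

False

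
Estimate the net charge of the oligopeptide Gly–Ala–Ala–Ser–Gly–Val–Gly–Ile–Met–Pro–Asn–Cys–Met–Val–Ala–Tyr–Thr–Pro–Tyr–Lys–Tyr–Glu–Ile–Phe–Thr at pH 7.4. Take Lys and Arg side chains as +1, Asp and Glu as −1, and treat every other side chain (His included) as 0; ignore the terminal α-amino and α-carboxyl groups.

Positive (K, R): Lys20 → +1.
Negative (D, E): Glu22 → −1.
Net charge = (+1) + (−1) = 0.

0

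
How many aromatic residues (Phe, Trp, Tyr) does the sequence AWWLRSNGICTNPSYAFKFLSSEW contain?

Matching residues: W2, W3, Y15, F17, F19, W24.

6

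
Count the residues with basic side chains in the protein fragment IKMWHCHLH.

4

K, R, and H are the three residues with basic side chains (ε-amine, guanidinium, and imidazole respectively).
Matching residues: K2, H5, H7, H9.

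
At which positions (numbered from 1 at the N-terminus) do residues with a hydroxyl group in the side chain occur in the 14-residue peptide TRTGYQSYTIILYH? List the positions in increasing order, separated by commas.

Serine (S), threonine (T), and tyrosine (Y) each carry a hydroxyl group on the side chain.
Matching residues: T1, T3, Y5, S7, Y8, T9, Y13.

1, 3, 5, 7, 8, 9, 13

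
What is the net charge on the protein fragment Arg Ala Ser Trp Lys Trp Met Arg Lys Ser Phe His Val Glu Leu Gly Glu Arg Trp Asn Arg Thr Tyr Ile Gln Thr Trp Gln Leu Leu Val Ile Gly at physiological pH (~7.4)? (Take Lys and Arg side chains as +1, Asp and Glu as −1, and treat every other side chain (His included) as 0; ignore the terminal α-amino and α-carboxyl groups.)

Positive (K, R): Arg1, Lys5, Arg8, Lys9, Arg18, Arg21 → +6.
Negative (D, E): Glu14, Glu17 → −2.
Net charge = (+6) + (−2) = +4.

+4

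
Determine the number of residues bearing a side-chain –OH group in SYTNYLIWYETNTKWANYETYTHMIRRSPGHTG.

The –OH-bearing residues are Ser, Thr (aliphatic alcohols), and Tyr (phenol).
Matching residues: S1, Y2, T3, Y5, Y9, T11, T13, Y18, T20, Y21, T22, S28, T32.

13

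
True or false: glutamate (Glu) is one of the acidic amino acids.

True

Aspartate (D) and glutamate (E) have carboxylic-acid side chains and are the acidic amino acids.
Glutamate is in this group.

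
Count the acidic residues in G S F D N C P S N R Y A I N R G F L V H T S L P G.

1

Aspartate (D) and glutamate (E) have carboxylic-acid side chains and are the acidic amino acids.
Matching residues: D4.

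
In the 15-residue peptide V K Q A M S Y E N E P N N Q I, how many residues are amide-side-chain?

The amide-side-chain residues are Asn (N) and Gln (Q).
Matching residues: Q3, N9, N12, N13, Q14.

5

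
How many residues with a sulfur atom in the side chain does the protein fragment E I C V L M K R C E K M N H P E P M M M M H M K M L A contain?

Cysteine (C, thiol) and methionine (M, thioether) are the two sulfur-containing amino acids.
Matching residues: C3, M6, C9, M12, M18, M19, M20, M21, M23, M25.

10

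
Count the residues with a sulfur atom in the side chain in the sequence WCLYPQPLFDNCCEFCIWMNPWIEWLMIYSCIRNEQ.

Only Cys (C) and Met (M) have a sulfur atom in the side chain.
Matching residues: C2, C12, C13, C16, M19, M27, C31.

7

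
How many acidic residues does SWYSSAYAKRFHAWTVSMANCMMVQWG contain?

0

The acidic residues are Asp (D) and Glu (E), whose side chains end in a carboxylate group.
None of the 27 residues belong to this group.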